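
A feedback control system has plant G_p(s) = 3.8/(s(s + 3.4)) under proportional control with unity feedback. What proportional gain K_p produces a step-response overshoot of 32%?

From %OS = 100·exp(−πζ/√(1−ζ²)) = 32%, ζ = −ln(0.32)/√(π²+ln²(0.32)) = 0.341.
Characteristic equation s² + 3.4s + 3.8K_p = 0 gives ζ = 3.4/(2√(3.8K_p)).
Setting ζ = 0.341: √(3.8K_p) = 3.4/(2·0.341) = 4.986, so K_p = 24.86/3.8 = 6.54.

K_p = 6.54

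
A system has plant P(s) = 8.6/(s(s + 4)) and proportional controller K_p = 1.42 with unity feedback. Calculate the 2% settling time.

T_s ≈ 2 s

Closed-loop characteristic equation: s² + 4s + 12.21 = 0, so ω_n = 3.495 rad/s and ζ = 4/(2·3.495) = 0.5723.
2% settling time T_s ≈ 4/(ζω_n) = 4/2 = 2 s.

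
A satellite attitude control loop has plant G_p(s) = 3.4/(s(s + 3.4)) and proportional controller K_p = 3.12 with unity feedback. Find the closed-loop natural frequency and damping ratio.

ω_n = 3.26 rad/s, ζ = 0.522

The closed-loop denominator is s(s+3.4) + 3.12·3.4 = s² + 3.4s + 10.61.
So ω_n² = 10.61 ⇒ ω_n = 3.257 rad/s, and ζ = 3.4/(2ω_n) = 0.522.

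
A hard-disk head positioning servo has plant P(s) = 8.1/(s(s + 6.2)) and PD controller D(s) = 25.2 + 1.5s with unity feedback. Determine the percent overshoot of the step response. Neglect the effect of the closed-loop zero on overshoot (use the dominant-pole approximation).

Forward path: (25.2 + 1.5s)·8.1/(s(s+6.2)). The closed-loop characteristic equation is s² + (6.2 + 8.1·1.5)s + 8.1·25.2 = 0.
That is s² + 18.35s + 204.1 = 0, so ω_n = 14.29 rad/s and ζ = 18.35/(2·14.29) = 0.6422.
%OS = 100·exp(−πζ/√(1−ζ²)) = 7.19%.

7.19%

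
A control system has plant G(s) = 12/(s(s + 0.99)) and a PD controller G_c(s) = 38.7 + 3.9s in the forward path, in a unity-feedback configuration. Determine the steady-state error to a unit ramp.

0.00213

The loop has one pole at the origin (type 1). Velocity error constant K_v = lim_{s→0} s·G_c(s)G(s) = 38.7·12/0.99 = 469.1.
Steady-state error to a unit ramp: e_ss = 1/K_v = 0.00213.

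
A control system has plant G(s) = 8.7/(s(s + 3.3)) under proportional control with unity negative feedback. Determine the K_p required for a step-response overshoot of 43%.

K_p = 4.65

From %OS = 100·exp(−πζ/√(1−ζ²)) = 43%, ζ = −ln(0.43)/√(π²+ln²(0.43)) = 0.2594.
Characteristic equation s² + 3.3s + 8.7K_p = 0 gives ζ = 3.3/(2√(8.7K_p)).
Setting ζ = 0.2594: √(8.7K_p) = 3.3/(2·0.2594) = 6.36, so K_p = 40.45/8.7 = 4.65.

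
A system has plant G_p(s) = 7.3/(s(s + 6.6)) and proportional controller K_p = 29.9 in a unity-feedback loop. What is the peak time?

Closed-loop characteristic equation: s² + 6.6s + 218.3 = 0, so ω_n = 14.77 rad/s and ζ = 6.6/(2·14.77) = 0.2234.
Damped frequency ω_d = ω_n√(1−ζ²) = 14.4 rad/s, so peak time T_p = π/ω_d = 0.218 s.

T_p = 0.218 s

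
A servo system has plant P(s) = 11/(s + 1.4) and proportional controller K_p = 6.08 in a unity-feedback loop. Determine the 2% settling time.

T_s ≈ 0.0586 s

Closed-loop transfer function: T(s) = K_p·P(s)/(1 + K_p·P(s)) = 66.88/(s + 1.4 + 66.88) = 66.88/(s + 68.28).
Time constant τ = 1/68.28 = 0.01465 s, so the 2% settling time is about 4τ = 0.0586 s.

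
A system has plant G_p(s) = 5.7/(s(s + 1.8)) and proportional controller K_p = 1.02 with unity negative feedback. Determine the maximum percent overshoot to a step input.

28.3%

From 1 + K_pG_p(s) = 0: s² + 1.8s + 5.814 = 0 ⇒ ω_n = 2.411, ζ = 0.3733.
%OS = 100·exp(−πζ/√(1−ζ²)) = 100·exp(−π·0.3733/√0.8607) = 28.3%.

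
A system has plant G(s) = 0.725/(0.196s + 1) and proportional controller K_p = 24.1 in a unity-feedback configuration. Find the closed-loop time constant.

Closed loop: T(s) = K_p·G/(1+K_p·G) = 17.47/(0.196s + 1 + 17.47), with pole at s = −(1 + 17.47)/0.196 = −94.25.
Closed-loop time constant τ = 1/94.25 = 0.0106 s.

τ = 0.0106 s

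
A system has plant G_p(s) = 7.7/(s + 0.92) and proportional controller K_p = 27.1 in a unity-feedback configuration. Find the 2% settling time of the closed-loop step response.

Closed-loop transfer function: T(s) = K_p·G_p(s)/(1 + K_p·G_p(s)) = 208.7/(s + 0.92 + 208.7) = 208.7/(s + 209.6).
Time constant τ = 1/209.6 = 0.004771 s, so the 2% settling time is about 4τ = 0.0191 s.

T_s ≈ 0.0191 s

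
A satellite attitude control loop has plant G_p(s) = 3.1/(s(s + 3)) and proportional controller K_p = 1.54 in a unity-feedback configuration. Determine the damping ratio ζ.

ζ = 0.687

1 + K_p·G_p(s) = 0 gives s² + 3s + 4.774 = 0.
Matching s² + 2ζω_n s + ω_n²: ω_n = √4.774 = 2.185 rad/s and 2ζω_n = 3, so ζ = 3/(2·2.185) = 0.687.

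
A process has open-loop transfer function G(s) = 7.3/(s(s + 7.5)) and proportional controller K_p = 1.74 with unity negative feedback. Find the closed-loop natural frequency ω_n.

ω_n = 3.56 rad/s

1 + K_p·G(s) = 0 gives s² + 7.5s + 12.7 = 0.
Matching s² + 2ζω_n s + ω_n²: ω_n = √12.7 = 3.564 rad/s and 2ζω_n = 7.5, so ζ = 7.5/(2·3.564) = 1.05.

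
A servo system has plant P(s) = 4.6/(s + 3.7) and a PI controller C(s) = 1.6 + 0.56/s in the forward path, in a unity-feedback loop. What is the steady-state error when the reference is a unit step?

The open loop C(s)P(s) has a pole at the origin (type 1), so the static position error constant is infinite and e_ss = 1/(1+∞) = 0.

0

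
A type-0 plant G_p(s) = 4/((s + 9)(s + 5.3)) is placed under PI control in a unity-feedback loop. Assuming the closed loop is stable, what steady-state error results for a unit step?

0

The PI controller's integrator makes the forward path type 1, so e_ss to a step is zero.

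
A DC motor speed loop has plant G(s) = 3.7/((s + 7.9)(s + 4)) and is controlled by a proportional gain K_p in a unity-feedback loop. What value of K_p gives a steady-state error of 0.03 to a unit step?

K_p = 276

For a type-0 loop with proportional control, e_ss = 1/(1 + K_p·G(0)).
G(0) = 0.1171. Require 1/(1 + K_p·0.1171) = 0.03, so 1 + 0.1171·K_p = 33.33.
K_p = (33.33 − 1)/0.1171 = 276.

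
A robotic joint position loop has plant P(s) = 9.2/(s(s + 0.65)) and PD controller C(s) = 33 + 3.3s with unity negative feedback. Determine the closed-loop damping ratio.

Forward path: (33 + 3.3s)·9.2/(s(s+0.65)). The closed-loop characteristic equation is s² + (0.65 + 9.2·3.3)s + 9.2·33 = 0.
That is s² + 31.01s + 303.6 = 0, so ω_n = 17.42 rad/s and ζ = 31.01/(2·17.42) = 0.8899.

ζ = 0.89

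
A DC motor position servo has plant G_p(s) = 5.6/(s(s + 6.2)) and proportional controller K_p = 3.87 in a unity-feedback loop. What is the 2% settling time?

Closed-loop characteristic equation: s² + 6.2s + 21.67 = 0, so ω_n = 4.655 rad/s and ζ = 6.2/(2·4.655) = 0.6659.
2% settling time T_s ≈ 4/(ζω_n) = 4/3.1 = 1.29 s.

T_s ≈ 1.29 s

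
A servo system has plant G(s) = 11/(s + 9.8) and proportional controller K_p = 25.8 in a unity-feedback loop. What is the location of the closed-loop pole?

s = -293.6

Closed-loop transfer function: T(s) = K_p·G(s)/(1 + K_p·G(s)) = 283.8/(s + 9.8 + 283.8) = 283.8/(s + 293.6).
The closed-loop pole is at s = −293.6.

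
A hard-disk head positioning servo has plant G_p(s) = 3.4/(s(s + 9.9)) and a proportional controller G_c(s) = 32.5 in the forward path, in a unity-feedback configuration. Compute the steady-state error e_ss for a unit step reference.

0

The open loop G_c(s)G_p(s) has a pole at the origin (type 1), so the static position error constant is infinite and e_ss = 1/(1+∞) = 0.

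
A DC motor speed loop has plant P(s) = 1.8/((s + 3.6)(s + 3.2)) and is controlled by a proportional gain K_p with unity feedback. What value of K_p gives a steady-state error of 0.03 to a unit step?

K_p = 207

Steady-state error for a unit step on this type-0 loop is 1/(1 + K_p·P(0)).
P(0) = 0.1562. Require 1/(1 + K_p·0.1562) = 0.03, so 1 + 0.1562·K_p = 33.33.
K_p = (33.33 − 1)/0.1562 = 207.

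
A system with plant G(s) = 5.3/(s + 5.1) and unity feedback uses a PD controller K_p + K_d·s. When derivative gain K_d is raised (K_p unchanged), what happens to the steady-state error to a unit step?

unchanged

K_d affects only the transient (the s-coefficient); the DC loop gain, and hence e_ss, depends only on K_p.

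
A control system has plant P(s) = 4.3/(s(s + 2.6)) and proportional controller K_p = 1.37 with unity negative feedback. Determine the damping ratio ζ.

ζ = 0.536

With unity feedback the closed-loop characteristic equation is s² + 2.6s + 1.37·4.3 = s² + 2.6s + 5.891 = 0.
Matching s² + 2ζω_n s + ω_n²: ω_n = √5.891 = 2.427 rad/s and 2ζω_n = 2.6, so ζ = 2.6/(2·2.427) = 0.536.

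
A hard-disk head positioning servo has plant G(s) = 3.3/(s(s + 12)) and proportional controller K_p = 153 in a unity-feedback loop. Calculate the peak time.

Closed-loop characteristic equation: s² + 12s + 504.9 = 0, so ω_n = 22.47 rad/s and ζ = 12/(2·22.47) = 0.267.
Damped frequency ω_d = ω_n√(1−ζ²) = 21.65 rad/s, so peak time T_p = π/ω_d = 0.145 s.

T_p = 0.145 s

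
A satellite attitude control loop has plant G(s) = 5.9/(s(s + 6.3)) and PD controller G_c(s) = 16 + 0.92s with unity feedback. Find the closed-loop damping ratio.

Forward path: (16 + 0.92s)·5.9/(s(s+6.3)). The closed-loop characteristic equation is s² + (6.3 + 5.9·0.92)s + 5.9·16 = 0.
That is s² + 11.73s + 94.4 = 0, so ω_n = 9.716 rad/s and ζ = 11.73/(2·9.716) = 0.6035.

ζ = 0.604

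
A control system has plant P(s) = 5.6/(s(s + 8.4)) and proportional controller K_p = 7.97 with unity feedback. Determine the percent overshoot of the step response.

7.89%

From 1 + K_pP(s) = 0: s² + 8.4s + 44.63 = 0 ⇒ ω_n = 6.681, ζ = 0.6287.
%OS = 100·exp(−πζ/√(1−ζ²)) = 100·exp(−π·0.6287/√0.6048) = 7.89%.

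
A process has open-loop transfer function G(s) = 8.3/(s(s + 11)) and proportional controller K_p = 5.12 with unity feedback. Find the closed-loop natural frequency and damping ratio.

ω_n = 6.52 rad/s, ζ = 0.844

The closed-loop denominator is s(s+11) + 5.12·8.3 = s² + 11s + 42.5.
Matching s² + 2ζω_n s + ω_n²: ω_n = √42.5 = 6.519 rad/s and 2ζω_n = 11, so ζ = 11/(2·6.519) = 0.844.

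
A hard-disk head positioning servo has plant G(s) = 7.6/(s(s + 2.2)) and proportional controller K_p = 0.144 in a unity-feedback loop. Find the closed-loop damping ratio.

1 + K_p·G(s) = 0 gives s² + 2.2s + 1.094 = 0.
So ω_n² = 1.094 ⇒ ω_n = 1.046 rad/s, and ζ = 2.2/(2ω_n) = 1.05.

ζ = 1.05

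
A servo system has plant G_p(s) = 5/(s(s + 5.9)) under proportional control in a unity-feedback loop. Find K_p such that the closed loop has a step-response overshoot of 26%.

From %OS = 100·exp(−πζ/√(1−ζ²)) = 26%, ζ = −ln(0.26)/√(π²+ln²(0.26)) = 0.3941.
Characteristic equation s² + 5.9s + 5K_p = 0 gives ζ = 5.9/(2√(5K_p)).
Setting ζ = 0.3941: √(5K_p) = 5.9/(2·0.3941) = 7.486, so K_p = 56.04/5 = 11.2.

K_p = 11.2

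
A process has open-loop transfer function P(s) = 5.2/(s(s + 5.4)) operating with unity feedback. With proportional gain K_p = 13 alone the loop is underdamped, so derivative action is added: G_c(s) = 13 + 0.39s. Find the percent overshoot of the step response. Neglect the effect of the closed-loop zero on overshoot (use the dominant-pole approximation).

20.4%

Forward path: (13 + 0.39s)·5.2/(s(s+5.4)). The closed-loop characteristic equation is s² + (5.4 + 5.2·0.39)s + 5.2·13 = 0.
That is s² + 7.428s + 67.6 = 0, so ω_n = 8.222 rad/s and ζ = 7.428/(2·8.222) = 0.4517.
%OS = 100·exp(−πζ/√(1−ζ²)) = 20.4%.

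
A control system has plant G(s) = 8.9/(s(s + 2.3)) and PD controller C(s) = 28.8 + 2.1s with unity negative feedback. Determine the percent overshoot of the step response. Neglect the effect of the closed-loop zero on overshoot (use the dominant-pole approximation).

6.54%

Forward path: (28.8 + 2.1s)·8.9/(s(s+2.3)). The closed-loop characteristic equation is s² + (2.3 + 8.9·2.1)s + 8.9·28.8 = 0.
That is s² + 20.99s + 256.3 = 0, so ω_n = 16.01 rad/s and ζ = 20.99/(2·16.01) = 0.6555.
%OS = 100·exp(−πζ/√(1−ζ²)) = 6.54%.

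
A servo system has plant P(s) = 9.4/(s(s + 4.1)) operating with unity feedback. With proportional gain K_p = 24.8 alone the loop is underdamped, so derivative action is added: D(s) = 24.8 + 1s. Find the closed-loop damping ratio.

Forward path: (24.8 + 1s)·9.4/(s(s+4.1)). The closed-loop characteristic equation is s² + (4.1 + 9.4·1)s + 9.4·24.8 = 0.
That is s² + 13.5s + 233.1 = 0, so ω_n = 15.27 rad/s and ζ = 13.5/(2·15.27) = 0.4421.

ζ = 0.442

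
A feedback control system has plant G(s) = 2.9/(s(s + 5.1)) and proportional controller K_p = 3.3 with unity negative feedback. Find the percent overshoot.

From 1 + K_pG(s) = 0: s² + 5.1s + 9.57 = 0 ⇒ ω_n = 3.094, ζ = 0.8243.
%OS = 100·exp(−πζ/√(1−ζ²)) = 100·exp(−π·0.8243/√0.3205) = 1.03%.

1.03%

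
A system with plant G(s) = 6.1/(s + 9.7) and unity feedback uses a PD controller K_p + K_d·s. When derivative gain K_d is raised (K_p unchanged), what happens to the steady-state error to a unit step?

unchanged

At s = 0 the derivative term contributes nothing: C(0) = K_p regardless of K_d, so K_pos = K_p·G(0) and e_ss are unchanged.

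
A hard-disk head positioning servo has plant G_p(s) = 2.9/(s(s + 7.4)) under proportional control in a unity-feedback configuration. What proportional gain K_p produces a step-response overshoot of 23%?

From %OS = 100·exp(−πζ/√(1−ζ²)) = 23%, ζ = −ln(0.23)/√(π²+ln²(0.23)) = 0.4237.
Characteristic equation s² + 7.4s + 2.9K_p = 0 gives ζ = 7.4/(2√(2.9K_p)).
Setting ζ = 0.4237: √(2.9K_p) = 7.4/(2·0.4237) = 8.732, so K_p = 76.24/2.9 = 26.3.

K_p = 26.3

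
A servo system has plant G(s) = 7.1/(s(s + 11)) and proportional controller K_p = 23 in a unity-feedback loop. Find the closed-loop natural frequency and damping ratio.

ω_n = 12.8 rad/s, ζ = 0.43

With unity feedback the closed-loop characteristic equation is s² + 11s + 23·7.1 = s² + 11s + 163.3 = 0.
Matching s² + 2ζω_n s + ω_n²: ω_n = √163.3 = 12.78 rad/s and 2ζω_n = 11, so ζ = 11/(2·12.78) = 0.43.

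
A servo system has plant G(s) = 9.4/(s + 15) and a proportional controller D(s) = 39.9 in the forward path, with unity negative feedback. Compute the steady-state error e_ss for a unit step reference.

The loop is type 0. Static position error constant K_pos = D(0)·G(0) = 39.9·0.6267 = 25.
Steady-state error to a unit step: e_ss = 1/(1+K_pos) = 1/26 = 0.0385.

0.0385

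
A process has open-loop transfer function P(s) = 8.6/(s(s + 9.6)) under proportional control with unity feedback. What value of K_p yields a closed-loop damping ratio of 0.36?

Closed-loop characteristic equation: s² + 9.6s + K_p·8.6 = 0.
So ω_n = √(8.6K_p) and 2ζω_n = 9.6, giving ζ = 9.6/(2√(8.6K_p)).
Setting ζ = 0.36: √(8.6K_p) = 9.6/(2·0.36) = 13.33, so K_p = 177.8/8.6 = 20.7.

K_p = 20.7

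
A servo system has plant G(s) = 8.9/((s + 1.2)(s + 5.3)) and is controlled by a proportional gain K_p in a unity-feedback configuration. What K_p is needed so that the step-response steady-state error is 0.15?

Steady-state error for a unit step on this type-0 loop is 1/(1 + K_p·G(0)).
G(0) = 1.399. Require 1/(1 + K_p·1.399) = 0.15, so 1 + 1.399·K_p = 6.667.
K_p = (6.667 − 1)/1.399 = 4.05.

K_p = 4.05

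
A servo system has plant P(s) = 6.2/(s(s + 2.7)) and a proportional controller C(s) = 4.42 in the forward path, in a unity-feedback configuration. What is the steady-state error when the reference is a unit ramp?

0.0985

The loop has one pole at the origin (type 1). Velocity error constant K_v = lim_{s→0} s·C(s)P(s) = 4.42·6.2/2.7 = 10.15.
Steady-state error to a unit ramp: e_ss = 1/K_v = 0.0985.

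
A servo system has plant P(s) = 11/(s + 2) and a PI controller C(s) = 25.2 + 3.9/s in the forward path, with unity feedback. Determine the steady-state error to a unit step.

0

The open loop C(s)P(s) has a pole at the origin (type 1), so the static position error constant is infinite and e_ss = 1/(1+∞) = 0.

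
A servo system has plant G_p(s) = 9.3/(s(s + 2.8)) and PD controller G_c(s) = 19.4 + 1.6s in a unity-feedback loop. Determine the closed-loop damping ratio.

Forward path: (19.4 + 1.6s)·9.3/(s(s+2.8)). The closed-loop characteristic equation is s² + (2.8 + 9.3·1.6)s + 9.3·19.4 = 0.
That is s² + 17.68s + 180.4 = 0, so ω_n = 13.43 rad/s and ζ = 17.68/(2·13.43) = 0.6581.

ζ = 0.658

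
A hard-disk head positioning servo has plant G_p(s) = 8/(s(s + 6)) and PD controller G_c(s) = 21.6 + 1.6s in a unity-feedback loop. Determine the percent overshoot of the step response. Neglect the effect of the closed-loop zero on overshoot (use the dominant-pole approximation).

4.02%

Forward path: (21.6 + 1.6s)·8/(s(s+6)). The closed-loop characteristic equation is s² + (6 + 8·1.6)s + 8·21.6 = 0.
That is s² + 18.8s + 172.8 = 0, so ω_n = 13.15 rad/s and ζ = 18.8/(2·13.15) = 0.7151.
%OS = 100·exp(−πζ/√(1−ζ²)) = 4.02%.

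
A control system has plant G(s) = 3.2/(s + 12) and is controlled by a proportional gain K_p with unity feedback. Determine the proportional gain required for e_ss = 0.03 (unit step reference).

K_p = 121

Steady-state error for a unit step on this type-0 loop is 1/(1 + K_p·G(0)).
G(0) = 0.2667. Require 1/(1 + K_p·0.2667) = 0.03, so 1 + 0.2667·K_p = 33.33.
K_p = (33.33 − 1)/0.2667 = 121.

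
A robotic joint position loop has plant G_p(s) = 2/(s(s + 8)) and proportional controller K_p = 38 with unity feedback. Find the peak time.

T_p = 0.406 s

From 1 + K_pG_p(s) = 0: s² + 8s + 76 = 0 ⇒ ω_n = 8.718, ζ = 0.4588.
Damped frequency ω_d = ω_n√(1−ζ²) = 7.746 rad/s, so peak time T_p = π/ω_d = 0.406 s.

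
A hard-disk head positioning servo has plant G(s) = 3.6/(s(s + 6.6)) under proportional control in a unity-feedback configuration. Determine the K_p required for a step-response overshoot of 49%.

K_p = 61.7

From %OS = 100·exp(−πζ/√(1−ζ²)) = 49%, ζ = −ln(0.49)/√(π²+ln²(0.49)) = 0.2214.
Characteristic equation s² + 6.6s + 3.6K_p = 0 gives ζ = 6.6/(2√(3.6K_p)).
Setting ζ = 0.2214: √(3.6K_p) = 6.6/(2·0.2214) = 14.9, so K_p = 222.1/3.6 = 61.7.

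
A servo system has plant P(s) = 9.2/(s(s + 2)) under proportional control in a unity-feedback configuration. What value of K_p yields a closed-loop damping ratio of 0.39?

Closed-loop characteristic equation: s² + 2s + K_p·9.2 = 0.
So ω_n = √(9.2K_p) and 2ζω_n = 2, giving ζ = 2/(2√(9.2K_p)).
Setting ζ = 0.39: √(9.2K_p) = 2/(2·0.39) = 2.564, so K_p = 6.575/9.2 = 0.715.

K_p = 0.715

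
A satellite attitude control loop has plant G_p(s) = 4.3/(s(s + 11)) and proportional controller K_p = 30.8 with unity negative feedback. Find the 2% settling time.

Closed-loop characteristic equation: s² + 11s + 132.4 = 0, so ω_n = 11.51 rad/s and ζ = 11/(2·11.51) = 0.4779.
2% settling time T_s ≈ 4/(ζω_n) = 4/5.5 = 0.727 s.

T_s ≈ 0.727 s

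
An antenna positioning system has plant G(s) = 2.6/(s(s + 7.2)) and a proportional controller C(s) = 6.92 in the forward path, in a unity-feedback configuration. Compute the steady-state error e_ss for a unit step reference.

0

The open loop C(s)G(s) has a pole at the origin (type 1), so the static position error constant is infinite and e_ss = 1/(1+∞) = 0.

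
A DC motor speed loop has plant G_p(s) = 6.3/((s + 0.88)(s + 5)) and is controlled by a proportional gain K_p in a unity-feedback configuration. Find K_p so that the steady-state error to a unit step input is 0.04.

For a type-0 loop with proportional control, e_ss = 1/(1 + K_p·G_p(0)).
G_p(0) = 1.432. Require 1/(1 + K_p·1.432) = 0.04, so 1 + 1.432·K_p = 25.
K_p = (25 − 1)/1.432 = 16.8.

K_p = 16.8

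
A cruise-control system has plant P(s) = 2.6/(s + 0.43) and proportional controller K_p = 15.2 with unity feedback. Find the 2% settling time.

Closed-loop transfer function: T(s) = K_p·P(s)/(1 + K_p·P(s)) = 39.52/(s + 0.43 + 39.52) = 39.52/(s + 39.95).
Time constant τ = 1/39.95 = 0.02503 s, so the 2% settling time is about 4τ = 0.1 s.

T_s ≈ 0.1 s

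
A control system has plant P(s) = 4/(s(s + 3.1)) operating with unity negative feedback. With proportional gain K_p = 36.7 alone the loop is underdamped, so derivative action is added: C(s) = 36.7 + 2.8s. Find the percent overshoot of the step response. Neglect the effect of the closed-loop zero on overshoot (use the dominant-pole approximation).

Forward path: (36.7 + 2.8s)·4/(s(s+3.1)). The closed-loop characteristic equation is s² + (3.1 + 4·2.8)s + 4·36.7 = 0.
That is s² + 14.3s + 146.8 = 0, so ω_n = 12.12 rad/s and ζ = 14.3/(2·12.12) = 0.5901.
%OS = 100·exp(−πζ/√(1−ζ²)) = 10.1%.

10.1%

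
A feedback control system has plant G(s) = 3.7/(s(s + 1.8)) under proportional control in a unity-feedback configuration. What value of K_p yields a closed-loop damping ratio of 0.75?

K_p = 0.389

Closed-loop characteristic equation: s² + 1.8s + K_p·3.7 = 0.
So ω_n = √(3.7K_p) and 2ζω_n = 1.8, giving ζ = 1.8/(2√(3.7K_p)).
Setting ζ = 0.75: √(3.7K_p) = 1.8/(2·0.75) = 1.2, so K_p = 1.44/3.7 = 0.389.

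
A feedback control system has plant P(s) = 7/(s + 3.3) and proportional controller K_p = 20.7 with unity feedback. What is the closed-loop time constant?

τ = 0.00675 s

Closed-loop transfer function: T(s) = K_p·P(s)/(1 + K_p·P(s)) = 144.9/(s + 3.3 + 144.9) = 144.9/(s + 148.2).
Time constant τ = 1/148.2 = 0.00675 s.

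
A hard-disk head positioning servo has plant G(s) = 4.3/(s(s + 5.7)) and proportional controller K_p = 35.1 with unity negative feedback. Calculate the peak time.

T_p = 0.263 s

Closed-loop characteristic equation: s² + 5.7s + 150.9 = 0, so ω_n = 12.29 rad/s and ζ = 5.7/(2·12.29) = 0.232.
Damped frequency ω_d = ω_n√(1−ζ²) = 11.95 rad/s, so peak time T_p = π/ω_d = 0.263 s.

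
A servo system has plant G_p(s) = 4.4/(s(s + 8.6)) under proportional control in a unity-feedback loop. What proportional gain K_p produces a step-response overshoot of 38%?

K_p = 48.5

From %OS = 100·exp(−πζ/√(1−ζ²)) = 38%, ζ = −ln(0.38)/√(π²+ln²(0.38)) = 0.2943.
Characteristic equation s² + 8.6s + 4.4K_p = 0 gives ζ = 8.6/(2√(4.4K_p)).
Setting ζ = 0.2943: √(4.4K_p) = 8.6/(2·0.2943) = 14.61, so K_p = 213.4/4.4 = 48.5.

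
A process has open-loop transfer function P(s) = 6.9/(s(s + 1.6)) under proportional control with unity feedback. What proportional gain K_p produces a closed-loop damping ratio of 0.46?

Closed-loop characteristic equation: s² + 1.6s + K_p·6.9 = 0.
So ω_n = √(6.9K_p) and 2ζω_n = 1.6, giving ζ = 1.6/(2√(6.9K_p)).
Setting ζ = 0.46: √(6.9K_p) = 1.6/(2·0.46) = 1.739, so K_p = 3.025/6.9 = 0.438.

K_p = 0.438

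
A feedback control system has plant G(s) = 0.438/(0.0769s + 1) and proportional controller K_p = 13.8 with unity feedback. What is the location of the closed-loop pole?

Closed loop: T(s) = K_p·G/(1+K_p·G) = 6.044/(0.0769s + 1 + 6.044), with pole at s = −(1 + 6.044)/0.0769 = −91.6.

s = -91.6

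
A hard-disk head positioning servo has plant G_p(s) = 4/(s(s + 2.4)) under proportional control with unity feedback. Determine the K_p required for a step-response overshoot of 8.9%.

From %OS = 100·exp(−πζ/√(1−ζ²)) = 8.9%, ζ = −ln(0.089)/√(π²+ln²(0.089)) = 0.6101.
Characteristic equation s² + 2.4s + 4K_p = 0 gives ζ = 2.4/(2√(4K_p)).
Setting ζ = 0.6101: √(4K_p) = 2.4/(2·0.6101) = 1.967, so K_p = 3.869/4 = 0.967.

K_p = 0.967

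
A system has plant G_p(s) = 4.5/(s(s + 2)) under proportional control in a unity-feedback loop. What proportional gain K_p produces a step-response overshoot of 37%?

K_p = 2.44

From %OS = 100·exp(−πζ/√(1−ζ²)) = 37%, ζ = −ln(0.37)/√(π²+ln²(0.37)) = 0.3017.
Characteristic equation s² + 2s + 4.5K_p = 0 gives ζ = 2/(2√(4.5K_p)).
Setting ζ = 0.3017: √(4.5K_p) = 2/(2·0.3017) = 3.314, so K_p = 10.98/4.5 = 2.44.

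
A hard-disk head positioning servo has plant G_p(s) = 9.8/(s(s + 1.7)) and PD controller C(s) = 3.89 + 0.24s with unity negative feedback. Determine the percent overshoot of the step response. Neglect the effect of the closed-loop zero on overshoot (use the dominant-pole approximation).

Forward path: (3.89 + 0.24s)·9.8/(s(s+1.7)). The closed-loop characteristic equation is s² + (1.7 + 9.8·0.24)s + 9.8·3.89 = 0.
That is s² + 4.052s + 38.12 = 0, so ω_n = 6.174 rad/s and ζ = 4.052/(2·6.174) = 0.3281.
%OS = 100·exp(−πζ/√(1−ζ²)) = 33.6%.

33.6%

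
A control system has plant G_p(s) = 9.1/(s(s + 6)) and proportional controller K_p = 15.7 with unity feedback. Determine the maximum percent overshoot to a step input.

44.3%

From 1 + K_pG_p(s) = 0: s² + 6s + 142.9 = 0 ⇒ ω_n = 11.95, ζ = 0.251.
%OS = 100·exp(−πζ/√(1−ζ²)) = 100·exp(−π·0.251/√0.937) = 44.3%.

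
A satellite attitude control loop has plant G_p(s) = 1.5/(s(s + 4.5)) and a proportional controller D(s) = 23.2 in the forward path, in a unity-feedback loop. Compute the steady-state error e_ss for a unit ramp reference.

0.129

The loop has one pole at the origin (type 1). Velocity error constant K_v = lim_{s→0} s·D(s)G_p(s) = 23.2·1.5/4.5 = 7.733.
Steady-state error to a unit ramp: e_ss = 1/K_v = 0.129.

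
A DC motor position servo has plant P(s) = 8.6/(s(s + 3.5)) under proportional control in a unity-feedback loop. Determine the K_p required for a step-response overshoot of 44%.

From %OS = 100·exp(−πζ/√(1−ζ²)) = 44%, ζ = −ln(0.44)/√(π²+ln²(0.44)) = 0.2528.
Characteristic equation s² + 3.5s + 8.6K_p = 0 gives ζ = 3.5/(2√(8.6K_p)).
Setting ζ = 0.2528: √(8.6K_p) = 3.5/(2·0.2528) = 6.921, so K_p = 47.91/8.6 = 5.57.

K_p = 5.57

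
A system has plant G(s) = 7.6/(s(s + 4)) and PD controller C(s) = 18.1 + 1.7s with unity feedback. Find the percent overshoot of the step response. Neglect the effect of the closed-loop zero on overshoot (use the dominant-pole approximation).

Forward path: (18.1 + 1.7s)·7.6/(s(s+4)). The closed-loop characteristic equation is s² + (4 + 7.6·1.7)s + 7.6·18.1 = 0.
That is s² + 16.92s + 137.6 = 0, so ω_n = 11.73 rad/s and ζ = 16.92/(2·11.73) = 0.7213.
%OS = 100·exp(−πζ/√(1−ζ²)) = 3.79%.

3.79%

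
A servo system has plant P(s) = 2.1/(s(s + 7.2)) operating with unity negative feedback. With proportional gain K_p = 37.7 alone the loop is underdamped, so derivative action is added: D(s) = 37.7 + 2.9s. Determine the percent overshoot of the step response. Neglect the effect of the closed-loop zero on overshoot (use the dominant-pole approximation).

Forward path: (37.7 + 2.9s)·2.1/(s(s+7.2)). The closed-loop characteristic equation is s² + (7.2 + 2.1·2.9)s + 2.1·37.7 = 0.
That is s² + 13.29s + 79.17 = 0, so ω_n = 8.898 rad/s and ζ = 13.29/(2·8.898) = 0.7468.
%OS = 100·exp(−πζ/√(1−ζ²)) = 2.94%.

2.94%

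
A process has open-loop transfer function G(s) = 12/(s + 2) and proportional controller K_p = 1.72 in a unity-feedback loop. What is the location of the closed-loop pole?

Closed-loop transfer function: T(s) = K_p·G(s)/(1 + K_p·G(s)) = 20.64/(s + 2 + 20.64) = 20.64/(s + 22.64).
The closed-loop pole is at s = −22.64.

s = -22.64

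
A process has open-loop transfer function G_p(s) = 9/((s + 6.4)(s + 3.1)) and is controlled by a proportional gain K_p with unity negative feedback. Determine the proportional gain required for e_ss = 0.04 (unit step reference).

Steady-state error for a unit step on this type-0 loop is 1/(1 + K_p·G_p(0)).
G_p(0) = 0.4536. Require 1/(1 + K_p·0.4536) = 0.04, so 1 + 0.4536·K_p = 25.
K_p = (25 − 1)/0.4536 = 52.9.

K_p = 52.9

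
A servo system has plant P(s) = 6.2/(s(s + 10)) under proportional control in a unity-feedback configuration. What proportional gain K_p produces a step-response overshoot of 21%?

K_p = 20.4

From %OS = 100·exp(−πζ/√(1−ζ²)) = 21%, ζ = −ln(0.21)/√(π²+ln²(0.21)) = 0.4449.
Characteristic equation s² + 10s + 6.2K_p = 0 gives ζ = 10/(2√(6.2K_p)).
Setting ζ = 0.4449: √(6.2K_p) = 10/(2·0.4449) = 11.24, so K_p = 126.3/6.2 = 20.4.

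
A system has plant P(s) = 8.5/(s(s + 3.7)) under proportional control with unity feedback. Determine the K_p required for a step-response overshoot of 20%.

From %OS = 100·exp(−πζ/√(1−ζ²)) = 20%, ζ = −ln(0.2)/√(π²+ln²(0.2)) = 0.4559.
Characteristic equation s² + 3.7s + 8.5K_p = 0 gives ζ = 3.7/(2√(8.5K_p)).
Setting ζ = 0.4559: √(8.5K_p) = 3.7/(2·0.4559) = 4.057, so K_p = 16.46/8.5 = 1.94.

K_p = 1.94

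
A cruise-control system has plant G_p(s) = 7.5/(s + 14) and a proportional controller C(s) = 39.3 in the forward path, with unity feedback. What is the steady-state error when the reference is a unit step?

The loop is type 0. Static position error constant K_pos = C(0)·G_p(0) = 39.3·0.5357 = 21.05.
Steady-state error to a unit step: e_ss = 1/(1+K_pos) = 1/22.05 = 0.0453.

0.0453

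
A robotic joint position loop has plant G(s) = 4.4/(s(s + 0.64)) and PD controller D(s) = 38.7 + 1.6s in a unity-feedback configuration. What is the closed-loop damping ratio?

ζ = 0.294

Forward path: (38.7 + 1.6s)·4.4/(s(s+0.64)). The closed-loop characteristic equation is s² + (0.64 + 4.4·1.6)s + 4.4·38.7 = 0.
That is s² + 7.68s + 170.3 = 0, so ω_n = 13.05 rad/s and ζ = 7.68/(2·13.05) = 0.2943.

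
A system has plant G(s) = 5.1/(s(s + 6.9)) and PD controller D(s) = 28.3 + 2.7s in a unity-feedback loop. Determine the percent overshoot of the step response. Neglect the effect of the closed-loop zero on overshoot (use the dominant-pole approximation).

Forward path: (28.3 + 2.7s)·5.1/(s(s+6.9)). The closed-loop characteristic equation is s² + (6.9 + 5.1·2.7)s + 5.1·28.3 = 0.
That is s² + 20.67s + 144.3 = 0, so ω_n = 12.01 rad/s and ζ = 20.67/(2·12.01) = 0.8603.
%OS = 100·exp(−πζ/√(1−ζ²)) = 0.499%.

0.499%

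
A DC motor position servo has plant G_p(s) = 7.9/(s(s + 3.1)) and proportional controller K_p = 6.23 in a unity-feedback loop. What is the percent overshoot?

49.1%

From 1 + K_pG_p(s) = 0: s² + 3.1s + 49.22 = 0 ⇒ ω_n = 7.015, ζ = 0.2209.
%OS = 100·exp(−πζ/√(1−ζ²)) = 100·exp(−π·0.2209/√0.9512) = 49.1%.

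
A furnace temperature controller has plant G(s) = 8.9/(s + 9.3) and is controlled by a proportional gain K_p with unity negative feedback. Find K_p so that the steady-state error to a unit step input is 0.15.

Steady-state error for a unit step on this type-0 loop is 1/(1 + K_p·G(0)).
G(0) = 0.957. Require 1/(1 + K_p·0.957) = 0.15, so 1 + 0.957·K_p = 6.667.
K_p = (6.667 − 1)/0.957 = 5.92.

K_p = 5.92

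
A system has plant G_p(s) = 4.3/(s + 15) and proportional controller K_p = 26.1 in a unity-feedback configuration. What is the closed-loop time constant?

Closed-loop transfer function: T(s) = K_p·G_p(s)/(1 + K_p·G_p(s)) = 112.2/(s + 15 + 112.2) = 112.2/(s + 127.2).
Time constant τ = 1/127.2 = 0.00786 s.

τ = 0.00786 s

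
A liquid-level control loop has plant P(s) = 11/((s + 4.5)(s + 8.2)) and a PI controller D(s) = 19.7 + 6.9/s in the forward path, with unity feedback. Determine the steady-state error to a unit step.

0

The open loop D(s)P(s) has a pole at the origin (type 1), so the static position error constant is infinite and e_ss = 1/(1+∞) = 0.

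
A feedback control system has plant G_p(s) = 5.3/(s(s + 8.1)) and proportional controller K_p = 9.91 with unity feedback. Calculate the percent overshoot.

12%

Closed-loop characteristic equation: s² + 8.1s + 52.52 = 0, so ω_n = 7.247 rad/s and ζ = 8.1/(2·7.247) = 0.5588.
%OS = 100·exp(−πζ/√(1−ζ²)) = 100·exp(−π·0.5588/√0.6877) = 12%.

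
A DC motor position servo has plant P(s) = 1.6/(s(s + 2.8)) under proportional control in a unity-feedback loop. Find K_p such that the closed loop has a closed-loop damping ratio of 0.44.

Closed-loop characteristic equation: s² + 2.8s + K_p·1.6 = 0.
So ω_n = √(1.6K_p) and 2ζω_n = 2.8, giving ζ = 2.8/(2√(1.6K_p)).
Setting ζ = 0.44: √(1.6K_p) = 2.8/(2·0.44) = 3.182, so K_p = 10.12/1.6 = 6.33.

K_p = 6.33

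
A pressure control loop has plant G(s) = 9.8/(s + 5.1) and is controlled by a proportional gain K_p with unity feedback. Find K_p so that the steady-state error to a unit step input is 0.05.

The loop is type 0, so e_ss(step) = 1/(1 + K_pos) with K_pos = K_p·G(0).
G(0) = 1.922. Require 1/(1 + K_p·1.922) = 0.05, so 1 + 1.922·K_p = 20.
K_p = (20 − 1)/1.922 = 9.89.

K_p = 9.89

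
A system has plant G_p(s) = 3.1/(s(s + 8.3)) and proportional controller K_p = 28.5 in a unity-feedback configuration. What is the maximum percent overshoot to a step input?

From 1 + K_pG_p(s) = 0: s² + 8.3s + 88.35 = 0 ⇒ ω_n = 9.399, ζ = 0.4415.
%OS = 100·exp(−πζ/√(1−ζ²)) = 100·exp(−π·0.4415/√0.8051) = 21.3%.

21.3%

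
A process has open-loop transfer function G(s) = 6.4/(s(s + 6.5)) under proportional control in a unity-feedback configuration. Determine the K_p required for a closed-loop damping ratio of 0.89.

K_p = 2.08

Closed-loop characteristic equation: s² + 6.5s + K_p·6.4 = 0.
So ω_n = √(6.4K_p) and 2ζω_n = 6.5, giving ζ = 6.5/(2√(6.4K_p)).
Setting ζ = 0.89: √(6.4K_p) = 6.5/(2·0.89) = 3.652, so K_p = 13.33/6.4 = 2.08.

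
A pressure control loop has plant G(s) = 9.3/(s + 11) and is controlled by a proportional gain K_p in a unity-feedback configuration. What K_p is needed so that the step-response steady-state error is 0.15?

K_p = 6.7

The loop is type 0, so e_ss(step) = 1/(1 + K_pos) with K_pos = K_p·G(0).
G(0) = 0.8455. Require 1/(1 + K_p·0.8455) = 0.15, so 1 + 0.8455·K_p = 6.667.
K_p = (6.667 − 1)/0.8455 = 6.7.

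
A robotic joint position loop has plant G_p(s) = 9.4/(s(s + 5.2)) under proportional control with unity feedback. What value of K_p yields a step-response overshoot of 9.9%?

K_p = 2.05

From %OS = 100·exp(−πζ/√(1−ζ²)) = 9.9%, ζ = −ln(0.099)/√(π²+ln²(0.099)) = 0.5928.
Characteristic equation s² + 5.2s + 9.4K_p = 0 gives ζ = 5.2/(2√(9.4K_p)).
Setting ζ = 0.5928: √(9.4K_p) = 5.2/(2·0.5928) = 4.386, so K_p = 19.23/9.4 = 2.05.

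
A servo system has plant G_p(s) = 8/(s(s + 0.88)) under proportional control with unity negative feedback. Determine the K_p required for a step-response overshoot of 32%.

K_p = 0.208

From %OS = 100·exp(−πζ/√(1−ζ²)) = 32%, ζ = −ln(0.32)/√(π²+ln²(0.32)) = 0.341.
Characteristic equation s² + 0.88s + 8K_p = 0 gives ζ = 0.88/(2√(8K_p)).
Setting ζ = 0.341: √(8K_p) = 0.88/(2·0.341) = 1.29, so K_p = 1.665/8 = 0.208.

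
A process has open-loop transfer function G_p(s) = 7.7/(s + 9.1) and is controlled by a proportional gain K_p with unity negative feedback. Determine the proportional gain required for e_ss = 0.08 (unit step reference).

Steady-state error for a unit step on this type-0 loop is 1/(1 + K_p·G_p(0)).
G_p(0) = 0.8462. Require 1/(1 + K_p·0.8462) = 0.08, so 1 + 0.8462·K_p = 12.5.
K_p = (12.5 − 1)/0.8462 = 13.6.

K_p = 13.6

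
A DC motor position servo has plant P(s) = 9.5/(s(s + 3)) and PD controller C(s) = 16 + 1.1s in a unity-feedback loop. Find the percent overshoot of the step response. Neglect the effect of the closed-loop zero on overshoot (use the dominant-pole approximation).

Forward path: (16 + 1.1s)·9.5/(s(s+3)). The closed-loop characteristic equation is s² + (3 + 9.5·1.1)s + 9.5·16 = 0.
That is s² + 13.45s + 152 = 0, so ω_n = 12.33 rad/s and ζ = 13.45/(2·12.33) = 0.5455.
%OS = 100·exp(−πζ/√(1−ζ²)) = 12.9%.

12.9%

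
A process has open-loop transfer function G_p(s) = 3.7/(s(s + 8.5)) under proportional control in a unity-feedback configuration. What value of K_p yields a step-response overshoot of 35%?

K_p = 48.6

From %OS = 100·exp(−πζ/√(1−ζ²)) = 35%, ζ = −ln(0.35)/√(π²+ln²(0.35)) = 0.3169.
Characteristic equation s² + 8.5s + 3.7K_p = 0 gives ζ = 8.5/(2√(3.7K_p)).
Setting ζ = 0.3169: √(3.7K_p) = 8.5/(2·0.3169) = 13.41, so K_p = 179.8/3.7 = 48.6.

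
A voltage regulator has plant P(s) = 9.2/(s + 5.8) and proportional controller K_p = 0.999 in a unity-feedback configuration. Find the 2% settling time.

Closed-loop transfer function: T(s) = K_p·P(s)/(1 + K_p·P(s)) = 9.191/(s + 5.8 + 9.191) = 9.191/(s + 14.99).
Time constant τ = 1/14.99 = 0.06671 s, so the 2% settling time is about 4τ = 0.267 s.

T_s ≈ 0.267 s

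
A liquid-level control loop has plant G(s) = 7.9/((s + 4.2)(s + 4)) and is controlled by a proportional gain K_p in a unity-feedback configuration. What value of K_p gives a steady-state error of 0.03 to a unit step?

Steady-state error for a unit step on this type-0 loop is 1/(1 + K_p·G(0)).
G(0) = 0.4702. Require 1/(1 + K_p·0.4702) = 0.03, so 1 + 0.4702·K_p = 33.33.
K_p = (33.33 − 1)/0.4702 = 68.8.

K_p = 68.8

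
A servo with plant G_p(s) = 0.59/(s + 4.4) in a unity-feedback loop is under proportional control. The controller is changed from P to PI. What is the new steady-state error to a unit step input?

0

The integrator makes K_pos = lim_{s→0} C(s)G(s) infinite, so e_ss = 1/(1+K_pos) = 0.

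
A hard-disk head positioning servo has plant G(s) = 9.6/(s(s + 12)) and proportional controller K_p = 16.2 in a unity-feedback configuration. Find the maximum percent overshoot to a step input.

17.8%

The closed-loop denominator s² + 12s + 155.5 gives ω_n = √155.5 = 12.47 and ζ = 12/(2ω_n) = 0.4811.
%OS = 100·exp(−πζ/√(1−ζ²)) = 100·exp(−π·0.4811/√0.7685) = 17.8%.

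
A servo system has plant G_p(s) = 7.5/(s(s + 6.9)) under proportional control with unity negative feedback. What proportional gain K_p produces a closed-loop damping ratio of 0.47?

Closed-loop characteristic equation: s² + 6.9s + K_p·7.5 = 0.
So ω_n = √(7.5K_p) and 2ζω_n = 6.9, giving ζ = 6.9/(2√(7.5K_p)).
Setting ζ = 0.47: √(7.5K_p) = 6.9/(2·0.47) = 7.34, so K_p = 53.88/7.5 = 7.18.

K_p = 7.18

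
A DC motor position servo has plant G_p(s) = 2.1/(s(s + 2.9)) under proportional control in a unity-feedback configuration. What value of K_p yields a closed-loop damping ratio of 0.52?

K_p = 3.7

Closed-loop characteristic equation: s² + 2.9s + K_p·2.1 = 0.
So ω_n = √(2.1K_p) and 2ζω_n = 2.9, giving ζ = 2.9/(2√(2.1K_p)).
Setting ζ = 0.52: √(2.1K_p) = 2.9/(2·0.52) = 2.788, so K_p = 7.776/2.1 = 3.7.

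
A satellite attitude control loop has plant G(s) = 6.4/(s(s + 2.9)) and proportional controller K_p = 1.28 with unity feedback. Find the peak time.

The closed-loop denominator s² + 2.9s + 8.192 gives ω_n = √8.192 = 2.862 and ζ = 2.9/(2ω_n) = 0.5066.
Damped frequency ω_d = ω_n√(1−ζ²) = 2.468 rad/s, so peak time T_p = π/ω_d = 1.27 s.

T_p = 1.27 s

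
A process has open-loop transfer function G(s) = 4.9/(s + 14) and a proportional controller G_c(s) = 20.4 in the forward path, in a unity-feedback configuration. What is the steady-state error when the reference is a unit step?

0.123

The loop is type 0. Static position error constant K_pos = G_c(0)·G(0) = 20.4·0.35 = 7.14.
Steady-state error to a unit step: e_ss = 1/(1+K_pos) = 1/8.14 = 0.123.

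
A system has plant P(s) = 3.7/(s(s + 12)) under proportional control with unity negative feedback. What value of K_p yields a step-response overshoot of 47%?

K_p = 178

From %OS = 100·exp(−πζ/√(1−ζ²)) = 47%, ζ = −ln(0.47)/√(π²+ln²(0.47)) = 0.2337.
Characteristic equation s² + 12s + 3.7K_p = 0 gives ζ = 12/(2√(3.7K_p)).
Setting ζ = 0.2337: √(3.7K_p) = 12/(2·0.2337) = 25.68, so K_p = 659.3/3.7 = 178.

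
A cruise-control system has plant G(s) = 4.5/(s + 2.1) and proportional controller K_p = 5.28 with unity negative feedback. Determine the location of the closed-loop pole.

s = -25.86

Closed-loop transfer function: T(s) = K_p·G(s)/(1 + K_p·G(s)) = 23.76/(s + 2.1 + 23.76) = 23.76/(s + 25.86).
The closed-loop pole is at s = −25.86.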